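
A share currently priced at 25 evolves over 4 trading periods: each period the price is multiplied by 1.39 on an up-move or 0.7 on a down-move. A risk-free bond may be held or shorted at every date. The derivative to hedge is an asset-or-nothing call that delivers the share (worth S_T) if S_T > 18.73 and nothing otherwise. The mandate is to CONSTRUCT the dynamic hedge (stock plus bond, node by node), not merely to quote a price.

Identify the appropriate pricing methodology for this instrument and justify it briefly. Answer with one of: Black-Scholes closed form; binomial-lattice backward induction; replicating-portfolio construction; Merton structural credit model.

framework: replicating-portfolio construction

Key observation: the mandate to exhibit the hedge at every date and state singles out the replicating-portfolio construction on the 4-period tree with factors 1.39 and 0.7 from 25.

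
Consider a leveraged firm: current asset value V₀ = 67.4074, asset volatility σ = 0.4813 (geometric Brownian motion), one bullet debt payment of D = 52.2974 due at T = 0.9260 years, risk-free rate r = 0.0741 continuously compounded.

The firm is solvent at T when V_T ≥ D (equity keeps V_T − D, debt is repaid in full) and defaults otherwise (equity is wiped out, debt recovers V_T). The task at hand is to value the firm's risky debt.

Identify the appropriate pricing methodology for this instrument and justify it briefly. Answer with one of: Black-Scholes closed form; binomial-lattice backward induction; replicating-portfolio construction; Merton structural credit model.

Key observation: assets follow a GBM and default happens iff V_T < 52.2974; valuing claims on that split (equity as a call, risky debt as the residual) is the structural model's definition.

framework: Merton structural credit model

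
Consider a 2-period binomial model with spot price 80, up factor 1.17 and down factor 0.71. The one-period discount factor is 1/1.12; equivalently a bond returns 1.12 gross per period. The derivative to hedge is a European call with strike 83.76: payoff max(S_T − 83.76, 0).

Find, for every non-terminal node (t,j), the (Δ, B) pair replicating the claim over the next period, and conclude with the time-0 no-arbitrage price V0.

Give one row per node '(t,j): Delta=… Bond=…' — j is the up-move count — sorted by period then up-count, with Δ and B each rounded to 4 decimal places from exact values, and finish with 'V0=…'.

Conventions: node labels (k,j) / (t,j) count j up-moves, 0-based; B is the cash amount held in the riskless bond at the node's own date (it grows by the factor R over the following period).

(0,0): Delta=0.5569 Bond=-28.2424
(1,0): Delta=0.0000 Bond=0.0000
(1,1): Delta=0.5981 Bond=-35.4890
V0=16.3090

No-arbitrage ⇒ martingale measure with p* = (R−d)/(u−d) = 0.8913.
Terminal payoffs: V(2,0)=0.0000, V(2,1)=0.0000, V(2,2)=25.7520
(1,0): S=56.8000. Δ = (V_up−V_dn)/(S_up−S_dn) = (0.0000−0.0000)/(66.4560−40.3280) = 0.0000. V = [p*·0.0000 + (1−p*)·0.0000]/1.12 = 0.0000. B = V − Δ·S = 0.0000.
(1,1): S=93.6000. Δ = (V_up−V_dn)/(S_up−S_dn) = (25.7520−0.0000)/(109.5120−66.4560) = 0.5981. V = [p*·25.7520 + (1−p*)·0.0000]/1.12 = 20.4936. B = V − Δ·S = -35.4890.
(0,0): S=80.0000. Δ = (V_up−V_dn)/(S_up−S_dn) = (20.4936−0.0000)/(93.6000−56.8000) = 0.5569. V = [p*·20.4936 + (1−p*)·0.0000]/1.12 = 16.3090. B = V − Δ·S = -28.2424.
Sanity check at the root: Δ(0,0)·S0 + B(0,0) reproduces V0 = 16.3090.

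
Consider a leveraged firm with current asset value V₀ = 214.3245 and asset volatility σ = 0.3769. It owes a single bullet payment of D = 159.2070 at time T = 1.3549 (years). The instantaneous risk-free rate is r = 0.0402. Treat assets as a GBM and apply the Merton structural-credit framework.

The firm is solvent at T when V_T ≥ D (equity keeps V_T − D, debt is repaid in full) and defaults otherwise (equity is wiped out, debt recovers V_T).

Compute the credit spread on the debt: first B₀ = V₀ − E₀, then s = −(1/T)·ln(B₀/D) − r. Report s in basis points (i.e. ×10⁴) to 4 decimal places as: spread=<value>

spread=470.7982

Equity is a call on the firm's assets struck at D = 159.2070:
d₁ = [ln(V₀/D) + (r + σ²/2)T] / (σ√T)
   = [ln(214.3245/159.2070) + (0.0402 + 0.5·0.3769²)·1.3549] / (0.3769·√1.3549)
   = [0.297286 + 0.150701] / 0.438712 = 1.021141
d₂ = d₁ − σ√T = 1.021141 − 0.438712 = 0.582429
N(d₁) = 0.846406,  N(d₂) = 0.719861,  e^(−rT) = 0.946990
E₀ = V₀·N(d₁) − D·e^(−rT)·N(d₂)
   = 214.3245·0.846406 − 159.2070·0.946990·0.719861 = 72.874003
B₀ = V₀ − E₀ = 214.3245 − 72.874003 = 141.450497
spread = −(1/T)·ln(B₀/D) − r = −(1/1.3549)·ln(141.450497/159.2070) − 0.0402 = 0.04707982
in basis points: 0.04707982 × 10⁴ = 470.7982 bp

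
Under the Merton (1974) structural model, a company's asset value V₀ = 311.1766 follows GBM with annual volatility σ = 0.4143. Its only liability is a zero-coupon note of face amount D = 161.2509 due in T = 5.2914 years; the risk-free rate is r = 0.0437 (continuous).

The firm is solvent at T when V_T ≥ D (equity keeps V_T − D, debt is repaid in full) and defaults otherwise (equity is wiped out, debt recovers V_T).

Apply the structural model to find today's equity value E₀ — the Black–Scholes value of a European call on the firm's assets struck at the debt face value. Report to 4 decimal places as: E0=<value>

Work the structural quantities from V₀ = 311.1766 against face 161.2509:
d₁ = [ln(V₀/D) + (r + σ²/2)T] / (σ√T)
   = [ln(311.1766/161.2509) + (0.0437 + 0.5·0.4143²)·5.2914] / (0.4143·√5.2914)
   = [0.657399 + 0.685354] / 0.953016 = 1.408951
d₂ = d₁ − σ√T = 1.408951 − 0.953016 = 0.455935
N(d₁) = 0.920575,  N(d₂) = 0.675782,  e^(−rT) = 0.793554
E₀ = V₀·N(d₁) − D·e^(−rT)·N(d₂)
   = 311.1766·0.920575 − 161.2509·0.793554·0.675782 = 199.987603

E0=199.9876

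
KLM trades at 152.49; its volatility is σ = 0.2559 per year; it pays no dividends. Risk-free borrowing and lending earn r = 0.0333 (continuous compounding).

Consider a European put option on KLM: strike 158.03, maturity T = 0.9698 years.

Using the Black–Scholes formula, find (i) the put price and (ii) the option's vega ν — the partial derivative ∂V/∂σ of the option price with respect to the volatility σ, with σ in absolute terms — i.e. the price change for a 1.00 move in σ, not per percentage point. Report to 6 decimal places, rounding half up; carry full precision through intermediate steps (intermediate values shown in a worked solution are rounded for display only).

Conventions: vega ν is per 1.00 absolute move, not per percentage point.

price = 15.576637
ν = 59.530845

σ√T = 0.2559·√0.9698 = 0.252006
d₁ = (ln(S/K) + (r+σ²/2)T) / (σ√T) = (ln(152.49/158.03) + (0.0333+0.2559²/2)·0.9698) / 0.252006 = (-0.035686 + 0.064048) / 0.252006 = 0.112545
d₂ = d₁ − σ√T = 0.112545 − 0.252006 = -0.139461
e^{−rT} = 0.968222
N(−d₁) = 0.455196,  N(−d₂) = 0.555457
Put price V = K·e^{−rT}·N(−d₂) − S·N(−d₁) = 84.989419 − 69.412782 = 15.576637
φ(d₁) = (1/√(2π))·e^{−d₁²/2} = 0.396424
ν = S·φ(d₁)·√T = 59.530845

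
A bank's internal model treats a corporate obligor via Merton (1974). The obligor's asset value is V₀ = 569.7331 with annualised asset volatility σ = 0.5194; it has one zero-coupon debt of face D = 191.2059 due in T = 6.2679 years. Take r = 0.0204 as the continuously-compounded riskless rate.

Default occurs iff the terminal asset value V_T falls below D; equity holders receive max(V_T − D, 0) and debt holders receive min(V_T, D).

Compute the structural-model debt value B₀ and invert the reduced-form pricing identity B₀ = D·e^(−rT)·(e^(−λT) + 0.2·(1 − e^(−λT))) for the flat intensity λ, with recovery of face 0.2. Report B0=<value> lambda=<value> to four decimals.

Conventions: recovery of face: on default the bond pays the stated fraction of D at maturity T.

With assets at 569.7331 and a single debt payment of 191.2059 at 6.2679 years:
d₁ = [ln(V₀/D) + (r + σ²/2)T] / (σ√T)
   = [ln(569.7331/191.2059) + (0.0204 + 0.5·0.5194²)·6.2679] / (0.5194·√6.2679)
   = [1.091817 + 0.973331] / 1.300358 = 1.588138
d₂ = d₁ − σ√T = 1.588138 − 1.300358 = 0.287780
N(d₁) = 0.943872,  N(d₂) = 0.613242,  e^(−rT) = 0.879972
E₀ = V₀·N(d₁) − D·e^(−rT)·N(d₂)
   = 569.7331·0.943872 − 191.2059·0.879972·0.613242 = 434.573753
B₀ = V₀ − E₀ = 569.7331 − 434.573753 = 135.159347
e^(−λT) = (B₀·e^(rT)/D − 0.2)/(1 − 0.2) = (135.1593·1.136400/191.2059 − 0.2)/0.8 = 0.75412040
λ = −ln(0.75412040)/6.2679 = 0.045024

B0=135.1593 lambda=0.0450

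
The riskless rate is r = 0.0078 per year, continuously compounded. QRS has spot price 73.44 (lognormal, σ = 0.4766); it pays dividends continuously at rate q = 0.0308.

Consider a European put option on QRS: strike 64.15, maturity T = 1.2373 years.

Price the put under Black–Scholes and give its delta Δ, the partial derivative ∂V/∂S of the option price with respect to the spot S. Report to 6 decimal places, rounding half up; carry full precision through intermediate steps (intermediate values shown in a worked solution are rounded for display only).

σ√T = 0.4766·√1.2373 = 0.530141
d₁ = (ln(S/K) + (r−q+σ²/2)T) / (σ√T) = (ln(73.44/64.15) + (0.0078−0.0308+0.4766²/2)·1.2373) / 0.530141 = (0.135245 + 0.112067) / 0.530141 = 0.466501
d₂ = d₁ − σ√T = 0.466501 − 0.530141 = -0.063640
e^{−rT} = 0.990395
e^{−qT} = 0.962608
N(−d₁) = 0.320428,  N(−d₂) = 0.525371
Put price V = K·e^{−rT}·N(−d₂) − S·e^{−qT}·N(−d₁) = 33.378884 − 22.652342 = 10.726541
Δ = −e^{−qT}·N(−d₁) = -0.308447

price = 10.726541
Δ = -0.308447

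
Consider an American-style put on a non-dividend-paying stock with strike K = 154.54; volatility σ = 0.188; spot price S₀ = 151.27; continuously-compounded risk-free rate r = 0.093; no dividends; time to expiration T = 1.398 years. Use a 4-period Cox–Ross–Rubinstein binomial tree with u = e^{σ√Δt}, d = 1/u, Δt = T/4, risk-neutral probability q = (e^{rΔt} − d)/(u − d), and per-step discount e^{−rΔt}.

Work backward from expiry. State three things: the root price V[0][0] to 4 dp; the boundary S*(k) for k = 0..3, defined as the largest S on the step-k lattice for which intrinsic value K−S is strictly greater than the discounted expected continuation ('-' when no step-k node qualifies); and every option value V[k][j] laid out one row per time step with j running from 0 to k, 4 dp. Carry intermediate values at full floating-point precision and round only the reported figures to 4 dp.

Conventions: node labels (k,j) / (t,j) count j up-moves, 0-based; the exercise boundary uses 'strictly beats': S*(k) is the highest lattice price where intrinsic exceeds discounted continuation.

price = 8.9185
boundary = - 135.3581 121.1199 135.3581
tree:
8.9185
19.1819 3.1179
33.4201 7.7671 0.4412
46.1606 19.1819 1.2011 0.0000
57.5609 33.4201 3.2700 0.0000 0.0000

params: Δt=0.34950 u=1.11755 d=0.89481 q=0.62056 e^(-rΔt)=0.96802
t_4 payoffs: 57.5609 33.4201 3.2700 0.0000 0.0000
t_3: node(3,0) S=108.3794 payoff=46.1606 vs cont=41.2183 → 46.1606 [stop]  node(3,1) S=135.3581 payoff=19.1819 vs cont=14.2396 → 19.1819 [stop]  node(3,2) S=169.0525 payoff=0.0000 vs cont=1.2011 → 1.2011 [wait]  node(3,3) S=211.1344 payoff=0.0000 vs cont=0.0000 → 0.0000 [wait]  ⇒ S*(3)=135.3581
t_2: node(2,0) S=121.1199 payoff=33.4201 vs cont=28.4778 → 33.4201 [stop]  node(2,1) S=151.2700 payoff=3.2700 vs cont=7.7671 → 7.7671 [wait]  node(2,2) S=188.9254 payoff=0.0000 vs cont=0.4412 → 0.4412 [wait]  ⇒ S*(2)=121.1199
t_1: node(1,0) S=135.3581 payoff=19.1819 vs cont=16.9411 → 19.1819 [stop]  node(1,1) S=169.0525 payoff=0.0000 vs cont=3.1179 → 3.1179 [wait]  ⇒ S*(1)=135.3581
t_0: node(0,0) S=151.2700 payoff=3.2700 vs cont=8.9185 → 8.9185 [wait]  ⇒ S*(0)=-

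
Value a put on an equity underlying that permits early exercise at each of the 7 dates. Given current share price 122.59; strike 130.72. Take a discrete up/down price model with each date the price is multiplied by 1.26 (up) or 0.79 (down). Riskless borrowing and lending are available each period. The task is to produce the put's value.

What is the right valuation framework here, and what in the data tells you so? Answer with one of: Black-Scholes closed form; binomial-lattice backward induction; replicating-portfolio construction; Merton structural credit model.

framework: binomial-lattice backward induction

Key observation: with exercise allowed before expiry on a discrete up/down model (7 steps from spot 122.59), the strike-130.72 put's value must be rolled back through the tree testing early exercise at each node.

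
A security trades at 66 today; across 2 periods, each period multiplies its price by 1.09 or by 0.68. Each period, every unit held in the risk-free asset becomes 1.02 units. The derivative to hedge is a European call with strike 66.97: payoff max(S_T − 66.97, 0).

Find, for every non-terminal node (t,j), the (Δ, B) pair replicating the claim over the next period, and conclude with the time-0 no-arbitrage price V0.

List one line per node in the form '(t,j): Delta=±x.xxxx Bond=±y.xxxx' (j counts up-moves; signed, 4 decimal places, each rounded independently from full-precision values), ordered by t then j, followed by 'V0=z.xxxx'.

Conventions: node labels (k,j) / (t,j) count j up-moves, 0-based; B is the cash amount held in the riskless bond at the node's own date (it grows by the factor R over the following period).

(0,0): Delta=0.3438 Bond=-15.1294
(1,0): Delta=0.0000 Bond=0.0000
(1,1): Delta=0.3880 Bond=-18.6091
V0=7.5647

Since d<R<u, set p* = (R−d)/(u−d) = 0.8293; price each node as the discounted p*-expectation of its children.
Payoffs at expiry: V(2,0)=0.0000, V(2,1)=0.0000, V(2,2)=11.4446
  t=1,j=0: stock 44.8800 → up 48.9192 (V=0.0000), down 30.5184 (V=0.0000). Price 0.0000; hedge Δ=0.0000, bond B=0.0000.
  t=1,j=1: stock 71.9400 → up 78.4146 (V=11.4446), down 48.9192 (V=0.0000). Price 9.3046; hedge Δ=0.3880, bond B=-18.6091.
  t=0,j=0: stock 66.0000 → up 71.9400 (V=9.3046), down 44.8800 (V=0.0000). Price 7.5647; hedge Δ=0.3438, bond B=-15.1294.
Sanity check at the root: Δ(0,0)·S0 + B(0,0) reproduces V0 = 7.5647.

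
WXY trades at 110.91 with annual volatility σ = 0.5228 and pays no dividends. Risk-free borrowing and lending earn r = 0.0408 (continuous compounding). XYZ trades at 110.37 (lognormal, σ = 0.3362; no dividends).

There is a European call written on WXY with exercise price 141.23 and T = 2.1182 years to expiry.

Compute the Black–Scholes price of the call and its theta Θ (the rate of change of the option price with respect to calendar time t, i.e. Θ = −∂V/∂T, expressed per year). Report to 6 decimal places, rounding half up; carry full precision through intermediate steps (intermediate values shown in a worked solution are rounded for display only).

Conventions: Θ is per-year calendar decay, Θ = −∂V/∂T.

σ√T = 0.5228·√2.1182 = 0.760885
d₁ = (ln(S/K) + (r+σ²/2)T) / (σ√T) = (ln(110.91/141.23) + (0.0408+0.5228²/2)·2.1182) / 0.760885 = (-0.241671 + 0.375896) / 0.760885 = 0.176406
d₂ = d₁ − σ√T = 0.176406 − 0.760885 = -0.584479
e^{−rT} = 0.917207
N(d₁) = 0.570013,  N(d₂) = 0.279449
Call price V = S·N(d₁) − K·e^{−rT}·N(d₂) = 63.220099 − 36.199023 = 27.021075
φ(d₁) = (1/√(2π))·e^{−d₁²/2} = 0.392783
Θ = −S·φ(d₁)·σ/(2√T) − r·K·e^{−rT}·N(d₂) = −7.824299 − 1.476920 = -9.301219

price = 27.021075
Θ = -9.301219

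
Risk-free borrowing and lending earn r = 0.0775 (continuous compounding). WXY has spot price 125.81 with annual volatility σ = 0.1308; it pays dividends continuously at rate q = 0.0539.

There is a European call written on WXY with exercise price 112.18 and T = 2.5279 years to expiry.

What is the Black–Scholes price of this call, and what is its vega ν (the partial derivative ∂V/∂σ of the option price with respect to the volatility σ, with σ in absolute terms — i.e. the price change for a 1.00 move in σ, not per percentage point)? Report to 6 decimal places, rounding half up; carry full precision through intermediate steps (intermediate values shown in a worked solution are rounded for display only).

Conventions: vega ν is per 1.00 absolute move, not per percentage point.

σ√T = 0.1308·√2.5279 = 0.207964
d₁ = (ln(S/K) + (r−q+σ²/2)T) / (σ√T) = (ln(125.81/112.18) + (0.0775−0.0539+0.1308²/2)·2.5279) / 0.207964 = (0.114668 + 0.081283) / 0.207964 = 0.942236
d₂ = d₁ − σ√T = 0.942236 − 0.207964 = 0.734273
e^{−rT} = 0.822084
e^{−qT} = 0.872621
N(d₁) = 0.826964,  N(d₂) = 0.768609
Call price V = S·e^{−qT}·N(d₁) − K·e^{−rT}·N(d₂) = 90.787817 − 70.882186 = 19.905631
φ(d₁) = (1/√(2π))·e^{−d₁²/2} = 0.255932
ν = S·e^{−qT}·φ(d₁)·√T = 44.673047

price = 19.905631
ν = 44.673047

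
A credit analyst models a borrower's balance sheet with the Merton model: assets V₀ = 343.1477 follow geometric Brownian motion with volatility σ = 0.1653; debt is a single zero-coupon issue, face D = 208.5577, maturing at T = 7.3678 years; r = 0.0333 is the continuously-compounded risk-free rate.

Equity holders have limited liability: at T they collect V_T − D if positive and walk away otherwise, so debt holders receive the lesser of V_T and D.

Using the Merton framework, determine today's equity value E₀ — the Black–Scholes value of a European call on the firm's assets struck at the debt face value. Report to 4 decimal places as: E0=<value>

E0=182.0820

Work the structural quantities from V₀ = 343.1477 against face 208.5577:
d₁ = [ln(V₀/D) + (r + σ²/2)T] / (σ√T)
   = [ln(343.1477/208.5577) + (0.0333 + 0.5·0.1653²)·7.3678] / (0.1653·√7.3678)
   = [0.497945 + 0.346007] / 0.448685 = 1.880945
d₂ = d₁ − σ√T = 1.880945 − 0.448685 = 1.432260
N(d₁) = 0.970010,  N(d₂) = 0.923965,  e^(−rT) = 0.782432
E₀ = V₀·N(d₁) − D·e^(−rT)·N(d₂)
   = 343.1477·0.970010 − 208.5577·0.782432·0.923965 = 182.082025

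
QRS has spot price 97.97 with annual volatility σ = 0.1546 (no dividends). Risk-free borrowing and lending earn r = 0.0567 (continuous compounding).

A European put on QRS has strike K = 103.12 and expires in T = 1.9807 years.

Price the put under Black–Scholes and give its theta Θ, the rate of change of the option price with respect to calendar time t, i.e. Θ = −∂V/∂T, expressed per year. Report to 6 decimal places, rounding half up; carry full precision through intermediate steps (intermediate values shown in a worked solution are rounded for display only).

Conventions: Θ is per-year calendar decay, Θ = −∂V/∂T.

σ√T = 0.1546·√1.9807 = 0.217580
d₁ = (ln(S/K) + (r+σ²/2)T) / (σ√T) = (ln(97.97/103.12) + (0.0567+0.1546²/2)·1.9807) / 0.217580 = (-0.051232 + 0.135976) / 0.217580 = 0.389485
d₂ = d₁ − σ√T = 0.389485 − 0.217580 = 0.171905
e^{−rT} = 0.893771
N(−d₁) = 0.348459,  N(−d₂) = 0.431756
Put price V = K·e^{−rT}·N(−d₂) − S·N(−d₁) = 39.793081 − 34.138493 = 5.654588
φ(d₁) = (1/√(2π))·e^{−d₁²/2} = 0.369802
Θ = −S·φ(d₁)·σ/(2√T) + r·K·e^{−rT}·N(−d₂) = −1.989905 + 2.256268 = 0.266363

price = 5.654588
Θ = 0.266363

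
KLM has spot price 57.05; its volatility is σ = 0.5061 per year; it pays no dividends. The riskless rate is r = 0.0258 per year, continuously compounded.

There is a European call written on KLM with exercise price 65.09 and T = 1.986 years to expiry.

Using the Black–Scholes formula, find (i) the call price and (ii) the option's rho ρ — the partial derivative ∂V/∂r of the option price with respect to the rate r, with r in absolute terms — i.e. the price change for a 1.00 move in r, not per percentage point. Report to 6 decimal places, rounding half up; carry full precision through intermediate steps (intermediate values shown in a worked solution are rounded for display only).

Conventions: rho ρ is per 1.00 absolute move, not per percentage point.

σ√T = 0.5061·√1.986 = 0.713224
d₁ = (ln(S/K) + (r+σ²/2)T) / (σ√T) = (ln(57.05/65.09) + (0.0258+0.5061²/2)·1.986) / 0.713224 = (-0.131843 + 0.305583) / 0.713224 = 0.243598
d₂ = d₁ − σ√T = 0.243598 − 0.713224 = -0.469626
e^{−rT} = 0.950052
N(d₁) = 0.596229,  N(d₂) = 0.319311
Call price V = S·N(d₁) − K·e^{−rT}·N(d₂) = 34.014867 − 19.745846 = 14.269021
ρ = K·T·e^{−rT}·N(d₂) = 39.215251

price = 14.269021
ρ = 39.215251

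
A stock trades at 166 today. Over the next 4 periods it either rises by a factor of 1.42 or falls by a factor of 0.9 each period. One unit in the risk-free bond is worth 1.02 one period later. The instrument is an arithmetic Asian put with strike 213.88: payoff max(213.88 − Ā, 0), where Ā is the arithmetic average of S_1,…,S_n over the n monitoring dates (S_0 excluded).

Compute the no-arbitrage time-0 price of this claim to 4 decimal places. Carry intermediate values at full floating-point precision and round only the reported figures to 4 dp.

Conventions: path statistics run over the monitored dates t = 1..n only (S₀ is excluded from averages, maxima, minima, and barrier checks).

Risk-neutral up-probability p* = (R−d)/(u−d) = (1.02−0.9)/(1.42−0.9) = 0.2308; the claim prices as the p*-weighted sum of path payoffs discounted by R^4.
Enumerate all 2^4 = 16 price paths (U = up ×1.42, D = down ×0.9); each path with k up-moves has probability p*^k·(1−p*)^(4−k).
DDDD: Ā=128.4467, payoff=85.4334, prob=0.350128
UDDD: Ā=202.6603, payoff=11.2197, prob=0.105038
DUDD: Ā=181.0803, payoff=32.7997, prob=0.105038
UUDD: Ā=285.7044, payoff=0.0000, prob=0.031512
DDUD: Ā=161.6583, payoff=52.2217, prob=0.105038
UDUD: Ā=255.0608, payoff=0.0000, prob=0.031512
DUUD: Ā=233.4808, payoff=0.0000, prob=0.031512
UUUD: Ā=368.3809, payoff=0.0000, prob=0.009453
DDDU: Ā=144.1785, payoff=69.7015, prob=0.105038
UDDU: Ā=227.4816, payoff=0.0000, prob=0.031512
DUDU: Ā=205.9016, payoff=7.9784, prob=0.031512
UUDU: Ā=324.8669, payoff=0.0000, prob=0.009453
DDUU: Ā=186.4796, payoff=27.4004, prob=0.031512
UDUU: Ā=294.2233, payoff=0.0000, prob=0.009453
DUUU: Ā=272.6433, payoff=0.0000, prob=0.009453
UUUU: Ā=430.1706, payoff=0.0000, prob=0.002836
Price = Σ prob·payoff / R^4 = 48.457778 / 1.082432 = 44.7675

price = 44.7675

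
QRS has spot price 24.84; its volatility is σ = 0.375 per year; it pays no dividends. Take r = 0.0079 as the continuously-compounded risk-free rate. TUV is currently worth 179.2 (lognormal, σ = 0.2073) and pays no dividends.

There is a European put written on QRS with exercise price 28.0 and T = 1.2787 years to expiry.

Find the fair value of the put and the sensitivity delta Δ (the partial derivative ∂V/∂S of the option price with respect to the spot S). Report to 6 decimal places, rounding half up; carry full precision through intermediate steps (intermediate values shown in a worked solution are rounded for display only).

price = 5.996224
Δ = -0.518564

σ√T = 0.375·√1.2787 = 0.424049
d₁ = (ln(S/K) + (r+σ²/2)T) / (σ√T) = (ln(24.84/28.0) + (0.0079+0.375²/2)·1.2787) / 0.424049 = (-0.119749 + 0.100010) / 0.424049 = -0.046549
d₂ = d₁ − σ√T = -0.046549 − 0.424049 = -0.470597
e^{−rT} = 0.989949
N(−d₁) = 0.518564,  N(−d₂) = 0.681036
Put price V = K·e^{−rT}·N(−d₂) − S·N(−d₁) = 18.877343 − 12.881119 = 5.996224
Δ = −N(−d₁) = -0.518564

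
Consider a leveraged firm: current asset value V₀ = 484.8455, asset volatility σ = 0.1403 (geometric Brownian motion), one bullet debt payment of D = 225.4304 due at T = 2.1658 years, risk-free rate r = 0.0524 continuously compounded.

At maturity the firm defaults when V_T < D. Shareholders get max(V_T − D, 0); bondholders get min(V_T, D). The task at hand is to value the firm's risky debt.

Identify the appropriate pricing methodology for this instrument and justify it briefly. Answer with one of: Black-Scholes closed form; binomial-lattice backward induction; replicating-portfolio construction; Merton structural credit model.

framework: Merton structural credit model

Key observation: assets follow a GBM and default happens iff V_T < 225.4304; valuing claims on that split (equity as a call, risky debt as the residual) is the structural model's definition.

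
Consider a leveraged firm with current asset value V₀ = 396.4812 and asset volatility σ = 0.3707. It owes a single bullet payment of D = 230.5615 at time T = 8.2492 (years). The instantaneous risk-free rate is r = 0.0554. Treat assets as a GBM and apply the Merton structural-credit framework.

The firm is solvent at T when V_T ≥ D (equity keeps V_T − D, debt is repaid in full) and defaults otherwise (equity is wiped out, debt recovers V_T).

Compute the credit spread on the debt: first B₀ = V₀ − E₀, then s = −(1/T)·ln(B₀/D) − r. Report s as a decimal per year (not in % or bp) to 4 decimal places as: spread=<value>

spread=0.0198

With assets at 396.4812 and a single debt payment of 230.5615 at 8.2492 years:
d₁ = [ln(V₀/D) + (r + σ²/2)T] / (σ√T)
   = [ln(396.4812/230.5615) + (0.0554 + 0.5·0.3707²)·8.2492] / (0.3707·√8.2492)
   = [0.542111 + 1.023802] / 1.064703 = 1.470751
d₂ = d₁ − σ√T = 1.470751 − 1.064703 = 0.406048
N(d₁) = 0.929321,  N(d₂) = 0.657646,  e^(−rT) = 0.633177
E₀ = V₀·N(d₁) − D·e^(−rT)·N(d₂)
   = 396.4812·0.929321 − 230.5615·0.633177·0.657646 = 272.450940
B₀ = V₀ − E₀ = 396.4812 − 272.450940 = 124.030260
spread = −(1/T)·ln(B₀/D) − r = −(1/8.2492)·ln(124.030260/230.5615) − 0.0554 = 0.01975784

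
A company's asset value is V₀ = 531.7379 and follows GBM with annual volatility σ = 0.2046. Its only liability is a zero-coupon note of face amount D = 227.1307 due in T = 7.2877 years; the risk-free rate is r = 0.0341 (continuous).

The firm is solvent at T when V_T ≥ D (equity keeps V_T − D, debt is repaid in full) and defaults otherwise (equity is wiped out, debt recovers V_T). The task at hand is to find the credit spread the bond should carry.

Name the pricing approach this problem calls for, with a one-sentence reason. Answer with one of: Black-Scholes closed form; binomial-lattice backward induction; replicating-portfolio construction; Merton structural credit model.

Key observation: a levered firm with one bullet debt due at 7.2877 years is the canonical structural-credit setup: equity is a call on the firm's assets struck at the face value.

framework: Merton structural credit model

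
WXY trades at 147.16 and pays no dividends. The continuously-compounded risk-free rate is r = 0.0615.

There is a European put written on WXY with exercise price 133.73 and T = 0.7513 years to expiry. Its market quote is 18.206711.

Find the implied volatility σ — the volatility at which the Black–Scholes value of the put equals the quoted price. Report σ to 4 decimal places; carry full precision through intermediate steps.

At σ = 0.5712 the Black–Scholes value reproduces the quote:
σ√T = 0.5712·√0.7513 = 0.495102
d₁ = (ln(S/K) + (r+σ²/2)T) / (σ√T) = (ln(147.16/133.73) + (0.0615+0.5712²/2)·0.7513) / 0.495102 = (0.095698 + 0.168768) / 0.495102 = 0.534164
d₂ = d₁ − σ√T = 0.534164 − 0.495102 = 0.039061
e^{−rT} = 0.954846
N(−d₁) = 0.296614,  N(−d₂) = 0.484421
V = K·e^{−rT}·N(−d₂) − S·N(−d₁) = 61.856447 − 43.649736 = 18.206711 (the quoted price), and the Black–Scholes price is strictly increasing in σ, so σ is unique

sigma = 0.5712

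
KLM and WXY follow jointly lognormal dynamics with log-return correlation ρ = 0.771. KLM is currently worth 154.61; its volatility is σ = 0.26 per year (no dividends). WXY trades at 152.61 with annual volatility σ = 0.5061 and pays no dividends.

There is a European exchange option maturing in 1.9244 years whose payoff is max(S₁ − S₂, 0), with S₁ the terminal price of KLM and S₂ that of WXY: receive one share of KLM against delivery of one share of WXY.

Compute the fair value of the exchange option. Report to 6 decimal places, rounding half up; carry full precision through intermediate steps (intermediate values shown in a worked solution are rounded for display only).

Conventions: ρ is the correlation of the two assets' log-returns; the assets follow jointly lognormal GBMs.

exchange price = 30.277315

σ_eff = √(σ₁² + σ₂² − 2ρσ₁σ₂) = √(0.26² + 0.5061² − 2·0.771·0.26·0.5061) = 0.347608
d₁ = (ln(S₁/S₂) + (q₂ − q₁ + σ_eff²/2)T) / (σ_eff√T) = (ln(154.61/152.61) + (0.0 − 0.0 + 0.060416)·1.9244) / 0.482212 = 0.268107
d₂ = d₁ − σ_eff√T = 0.268107 − 0.482212 = -0.214105
N(d₁) = 0.605691,  N(d₂) = 0.415233
V = S₁·e^{−q₁T}·N(d₁) − S₂·e^{−q₂T}·N(d₂) = 93.645959 − 63.368644 = 30.277315
Key observation: no risk-free rate is needed — with the second asset as numeraire the exchange option is a call on the ratio S₁/S₂, and r cancels out of the value.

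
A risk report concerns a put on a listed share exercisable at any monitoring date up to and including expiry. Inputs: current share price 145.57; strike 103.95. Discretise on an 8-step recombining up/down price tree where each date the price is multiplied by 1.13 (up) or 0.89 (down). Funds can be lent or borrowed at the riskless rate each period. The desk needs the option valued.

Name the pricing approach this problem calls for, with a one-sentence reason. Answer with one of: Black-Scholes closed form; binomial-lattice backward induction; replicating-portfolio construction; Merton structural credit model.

framework: binomial-lattice backward induction

Key observation: with exercise allowed before expiry on a discrete up/down model (8 steps from spot 145.57), the strike-103.95 put's value must be rolled back through the tree testing early exercise at each node.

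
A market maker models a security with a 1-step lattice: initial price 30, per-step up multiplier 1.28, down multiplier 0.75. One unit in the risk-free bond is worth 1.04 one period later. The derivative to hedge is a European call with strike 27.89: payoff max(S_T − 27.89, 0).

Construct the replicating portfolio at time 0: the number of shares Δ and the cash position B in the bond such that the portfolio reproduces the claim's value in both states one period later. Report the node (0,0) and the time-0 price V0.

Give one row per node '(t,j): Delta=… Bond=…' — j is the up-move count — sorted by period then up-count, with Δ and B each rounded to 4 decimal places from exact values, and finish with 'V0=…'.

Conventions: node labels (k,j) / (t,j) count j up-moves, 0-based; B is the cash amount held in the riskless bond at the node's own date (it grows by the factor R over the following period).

Under the risk-neutral measure, an up-move has probability p* = (R−d)/(u−d) = 0.5472 and values discount at R = 1.04.
At maturity the claim pays: V(1,0)=0.0000, V(1,1)=10.5100
Node (0,0) S=30.0000: V=(p*·10.5100+(1−p*)·0.0000)/1.04=5.5296; Δ=(10.5100−0.0000)/(38.4000−22.5000)=0.6610; B=V−Δ·S=-14.3006
Sanity check at the root: Δ(0,0)·S0 + B(0,0) reproduces V0 = 5.5296.

(0,0): Delta=0.6610 Bond=-14.3006
V0=5.5296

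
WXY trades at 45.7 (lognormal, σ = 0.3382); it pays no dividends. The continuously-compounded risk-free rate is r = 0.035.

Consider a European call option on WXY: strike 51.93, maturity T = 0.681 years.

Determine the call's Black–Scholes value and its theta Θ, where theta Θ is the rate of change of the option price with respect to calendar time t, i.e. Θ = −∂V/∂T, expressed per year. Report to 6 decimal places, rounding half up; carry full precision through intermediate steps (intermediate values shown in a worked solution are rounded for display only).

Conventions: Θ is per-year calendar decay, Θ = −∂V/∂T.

σ√T = 0.3382·√0.681 = 0.279092
d₁ = (ln(S/K) + (r+σ²/2)T) / (σ√T) = (ln(45.7/51.93) + (0.035+0.3382²/2)·0.681) / 0.279092 = (-0.127798 + 0.062781) / 0.279092 = -0.232960
d₂ = d₁ − σ√T = -0.232960 − 0.279092 = -0.512052
e^{−rT} = 0.976447
N(d₁) = 0.407896,  N(d₂) = 0.304307
Call price V = S·N(d₁) − K·e^{−rT}·N(d₂) = 18.640858 − 15.430478 = 3.210380
φ(d₁) = (1/√(2π))·e^{−d₁²/2} = 0.388262
Θ = −S·φ(d₁)·σ/(2√T) − r·K·e^{−rT}·N(d₂) = −3.635898 − 0.540067 = -4.175964

price = 3.210380
Θ = -4.175964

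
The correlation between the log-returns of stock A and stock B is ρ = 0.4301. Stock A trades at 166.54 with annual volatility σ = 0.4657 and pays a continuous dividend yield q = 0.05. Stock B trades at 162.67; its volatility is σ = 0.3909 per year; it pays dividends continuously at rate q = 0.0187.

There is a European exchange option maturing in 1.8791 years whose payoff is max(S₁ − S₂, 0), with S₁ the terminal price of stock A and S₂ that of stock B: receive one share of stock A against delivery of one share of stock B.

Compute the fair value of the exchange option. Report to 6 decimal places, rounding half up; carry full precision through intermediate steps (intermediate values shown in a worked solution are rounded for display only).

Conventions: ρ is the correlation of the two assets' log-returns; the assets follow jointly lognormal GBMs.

σ_eff = √(σ₁² + σ₂² − 2ρσ₁σ₂) = √(0.4657² + 0.3909² − 2·0.4301·0.4657·0.3909) = 0.461613
d₁ = (ln(S₁/S₂) + (q₂ − q₁ + σ_eff²/2)T) / (σ_eff√T) = (ln(166.54/162.67) + (0.0187 − 0.05 + 0.106543)·1.8791) / 0.632780 = 0.260599
d₂ = d₁ − σ_eff√T = 0.260599 − 0.632780 = -0.372182
N(d₁) = 0.602799,  N(d₂) = 0.354879
V = S₁·e^{−q₁T}·N(d₁) − S₂·e^{−q₂T}·N(d₂) = 91.387521 − 55.734824 = 35.652697
Key observation: no risk-free rate is needed — with the second asset as numeraire the exchange option is a call on the ratio S₁/S₂, and r cancels out of the value.

exchange price = 35.652697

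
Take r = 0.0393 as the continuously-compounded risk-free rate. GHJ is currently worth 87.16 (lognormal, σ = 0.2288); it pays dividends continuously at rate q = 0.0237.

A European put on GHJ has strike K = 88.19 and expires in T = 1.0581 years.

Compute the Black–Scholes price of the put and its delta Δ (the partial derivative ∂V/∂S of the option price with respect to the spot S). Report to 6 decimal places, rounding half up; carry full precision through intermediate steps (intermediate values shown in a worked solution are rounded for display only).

price = 7.743558
Δ = -0.434138

σ√T = 0.2288·√1.0581 = 0.235353
d₁ = (ln(S/K) + (r−q+σ²/2)T) / (σ√T) = (ln(87.16/88.19) + (0.0393−0.0237+0.2288²/2)·1.0581) / 0.235353 = (-0.011748 + 0.044202) / 0.235353 = 0.137894
d₂ = d₁ − σ√T = 0.137894 − 0.235353 = -0.097459
e^{−rT} = 0.959269
e^{−qT} = 0.975235
N(−d₁) = 0.445162,  N(−d₂) = 0.538819
Put price V = K·e^{−rT}·N(−d₂) − S·e^{−qT}·N(−d₁) = 45.582987 − 37.839429 = 7.743558
Δ = −e^{−qT}·N(−d₁) = -0.434138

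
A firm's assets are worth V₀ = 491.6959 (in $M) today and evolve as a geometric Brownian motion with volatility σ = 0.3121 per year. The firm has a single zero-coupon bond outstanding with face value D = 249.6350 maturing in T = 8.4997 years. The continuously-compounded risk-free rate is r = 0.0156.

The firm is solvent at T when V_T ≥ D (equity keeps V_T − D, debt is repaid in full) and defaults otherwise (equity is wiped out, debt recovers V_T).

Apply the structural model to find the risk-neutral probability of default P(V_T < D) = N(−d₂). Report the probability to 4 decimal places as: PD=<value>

Apply the equity-as-call identities (strike 249.6350, horizon 8.4997 years):
d₁ = [ln(V₀/D) + (r + σ²/2)T] / (σ√T)
   = [ln(491.6959/249.6350) + (0.0156 + 0.5·0.3121²)·8.4997] / (0.3121·√8.4997)
   = [0.677861 + 0.546558] / 0.909904 = 1.345657
d₂ = d₁ − σ√T = 1.345657 − 0.909904 = 0.435753
risk-neutral PD = N(−d₂) = N(-0.435753) = 0.331508

PD=0.3315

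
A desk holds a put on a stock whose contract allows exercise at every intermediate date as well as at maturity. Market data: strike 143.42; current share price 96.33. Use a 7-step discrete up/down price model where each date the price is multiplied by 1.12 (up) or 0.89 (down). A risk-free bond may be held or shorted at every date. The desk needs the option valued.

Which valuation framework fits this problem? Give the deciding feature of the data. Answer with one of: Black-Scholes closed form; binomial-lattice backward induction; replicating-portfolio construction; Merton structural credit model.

Key observation: an American put (K = 143.42, S₀ = 96.33) on a 7-date tree has no closed form — the optimal stopping decision is embedded and must be resolved recursively from expiry.

framework: binomial-lattice backward induction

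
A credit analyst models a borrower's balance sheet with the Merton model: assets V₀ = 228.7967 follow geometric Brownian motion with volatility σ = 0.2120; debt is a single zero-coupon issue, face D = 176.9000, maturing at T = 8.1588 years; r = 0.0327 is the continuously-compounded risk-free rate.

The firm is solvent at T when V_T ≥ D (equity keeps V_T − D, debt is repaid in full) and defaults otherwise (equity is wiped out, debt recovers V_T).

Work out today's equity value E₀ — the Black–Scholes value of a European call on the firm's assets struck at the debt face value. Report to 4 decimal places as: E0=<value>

E0=104.4129

Apply the equity-as-call identities (strike 176.9000, horizon 8.1588 years):
d₁ = [ln(V₀/D) + (r + σ²/2)T] / (σ√T)
   = [ln(228.7967/176.9000) + (0.0327 + 0.5·0.2120²)·8.1588] / (0.2120·√8.1588)
   = [0.257249 + 0.450137] / 0.605549 = 1.168175
d₂ = d₁ − σ√T = 1.168175 − 0.605549 = 0.562626
N(d₁) = 0.878632,  N(d₂) = 0.713155,  e^(−rT) = 0.765832
E₀ = V₀·N(d₁) − D·e^(−rT)·N(d₂)
   = 228.7967·0.878632 − 176.9000·0.765832·0.713155 = 104.412905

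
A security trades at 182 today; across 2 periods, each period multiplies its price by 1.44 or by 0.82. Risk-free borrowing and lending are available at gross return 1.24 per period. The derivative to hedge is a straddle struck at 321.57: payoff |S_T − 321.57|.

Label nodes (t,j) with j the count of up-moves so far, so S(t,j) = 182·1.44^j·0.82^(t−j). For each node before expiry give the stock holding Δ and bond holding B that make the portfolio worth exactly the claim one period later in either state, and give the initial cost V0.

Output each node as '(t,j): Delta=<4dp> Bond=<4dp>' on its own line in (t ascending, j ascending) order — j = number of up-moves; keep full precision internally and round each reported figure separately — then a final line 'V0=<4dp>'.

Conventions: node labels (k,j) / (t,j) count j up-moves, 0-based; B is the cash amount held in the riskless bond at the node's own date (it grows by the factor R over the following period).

(0,0): Delta=-0.4595 Bond=144.0802
(1,0): Delta=-1.0000 Bond=259.3306
(1,1): Delta=-0.3129 Bond=140.2446
V0=60.4597

Under the risk-neutral measure, an up-move has probability p* = (R−d)/(u−d) = 0.6774 and values discount at R = 1.24.
Expiry values: V(2,0)=199.1932, V(2,1)=106.6644, V(2,2)=55.8252
(1,0): S=149.2400. Δ = (V_up−V_dn)/(S_up−S_dn) = (106.6644−199.1932)/(214.9056−122.3768) = -1.0000. V = [p*·106.6644 + (1−p*)·199.1932]/1.24 = 110.0906. B = V − Δ·S = 259.3306.
(1,1): S=262.0800. Δ = (V_up−V_dn)/(S_up−S_dn) = (55.8252−106.6644)/(377.3952−214.9056) = -0.3129. V = [p*·55.8252 + (1−p*)·106.6644]/1.24 = 58.2459. B = V − Δ·S = 140.2446.
(0,0): S=182.0000. Δ = (V_up−V_dn)/(S_up−S_dn) = (58.2459−110.0906)/(262.0800−149.2400) = -0.4595. V = [p*·58.2459 + (1−p*)·110.0906]/1.24 = 60.4597. B = V − Δ·S = 144.0802.
Sanity check at the root: Δ(0,0)·S0 + B(0,0) reproduces V0 = 60.4597.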